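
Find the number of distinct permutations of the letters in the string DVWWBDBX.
8! / (1! × 1! × 2! × 2! × 2!) = 5040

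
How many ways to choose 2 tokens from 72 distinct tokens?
C(72,2) = 72!/(2!×70!) = 2556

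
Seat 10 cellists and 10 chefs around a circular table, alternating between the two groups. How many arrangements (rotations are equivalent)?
Fix one of the cellists: (10-1)! ways for the remaining cellists, × 10! ways for the chefs = 362880 × 3628800 = 1316818944000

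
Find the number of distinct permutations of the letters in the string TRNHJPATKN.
10! / (2! × 1! × 1! × 2! × 1! × 1! × 1! × 1!) = 907200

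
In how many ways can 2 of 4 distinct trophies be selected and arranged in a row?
P(4,2) = 4!/(4-2)! = 12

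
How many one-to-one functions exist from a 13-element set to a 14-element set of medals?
P(14,13) = 14!/(14-13)! = 87178291200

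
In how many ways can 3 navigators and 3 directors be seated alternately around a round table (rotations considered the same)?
Fix one of the navigators: (3-1)! ways for the remaining navigators, × 3! ways for the directors = 2 × 6 = 12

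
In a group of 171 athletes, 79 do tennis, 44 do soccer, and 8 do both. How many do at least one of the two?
|A∪B| = |A| + |B| - |A∩B| = 79 + 44 - 8 = 115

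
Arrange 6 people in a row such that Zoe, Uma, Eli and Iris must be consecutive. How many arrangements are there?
Treat the 4 as one block: (6-4+1)! × 4! = 6 × 24 = 144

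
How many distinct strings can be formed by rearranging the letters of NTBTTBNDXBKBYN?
14! / (1! × 1! × 1! × 1! × 3! × 4! × 3!) = 100900800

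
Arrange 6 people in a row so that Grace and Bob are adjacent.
Treat as block: (6-1)! × 2! = 120 × 2 = 240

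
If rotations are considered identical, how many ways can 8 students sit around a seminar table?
Circular: fix one position, arrange the rest. (8-1)! = 5040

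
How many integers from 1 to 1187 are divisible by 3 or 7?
⌊1187/3⌋ + ⌊1187/7⌋ - ⌊1187/21⌋ = 395 + 169 - 56 = 508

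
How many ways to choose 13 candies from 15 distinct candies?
C(15,13) = 15!/(13!×2!) = 105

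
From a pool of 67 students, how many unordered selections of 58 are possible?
C(67,58) = 67!/(58!×9!) = 42757703560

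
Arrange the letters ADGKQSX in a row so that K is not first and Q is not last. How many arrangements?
By inclusion-exclusion: 7! - 2×(7-1)! + (7-2)! = 5040 - 1440 + 120 = 3720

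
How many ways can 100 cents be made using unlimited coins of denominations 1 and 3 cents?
Coefficient of x^100 in 1/(1-x^1) · 1/(1-x^3). Use j coins of 3 for j = 0..⌊100/3⌋ = 33, the rest in 1s: 33 + 1 = 34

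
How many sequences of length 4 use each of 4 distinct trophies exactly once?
4! = 24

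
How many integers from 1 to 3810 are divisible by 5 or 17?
⌊3810/5⌋ + ⌊3810/17⌋ - ⌊3810/85⌋ = 762 + 224 - 44 = 942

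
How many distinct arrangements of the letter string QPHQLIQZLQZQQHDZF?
17! / (1! × 3! × 2! × 6! × 1! × 1! × 1! × 2!) = 20583763200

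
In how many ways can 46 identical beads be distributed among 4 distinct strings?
C(46+4-1, 4-1) = C(49, 3) = 18424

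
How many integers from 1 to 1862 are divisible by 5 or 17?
⌊1862/5⌋ + ⌊1862/17⌋ - ⌊1862/85⌋ = 372 + 109 - 21 = 460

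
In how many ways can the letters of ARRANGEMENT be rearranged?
11! / (2! × 2! × 2! × 1! × 2! × 1! × 1!) = 2494800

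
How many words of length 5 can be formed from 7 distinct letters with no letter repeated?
P(7,5) = 7!/(7-5)! = 2520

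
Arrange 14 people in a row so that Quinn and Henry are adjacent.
Treat as block: (14-1)! × 2! = 6227020800 × 2 = 12454041600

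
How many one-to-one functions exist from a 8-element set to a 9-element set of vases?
P(9,8) = 9!/(9-8)! = 362880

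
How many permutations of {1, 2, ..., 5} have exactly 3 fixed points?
Choose the 3 fixed points C(5,3) = 10, derange the rest: !2 = Σ_{j=0}^{2} (-1)^j·2!/j! = 2 - 2 + 1 = 1. Product = 10 × 1 = 10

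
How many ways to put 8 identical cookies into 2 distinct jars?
C(8+2-1, 2-1) = C(9, 1) = 9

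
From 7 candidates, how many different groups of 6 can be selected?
C(7,6) = 7!/(6!×1!) = 7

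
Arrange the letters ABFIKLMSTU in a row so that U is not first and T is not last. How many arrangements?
By inclusion-exclusion: 10! - 2×(10-1)! + (10-2)! = 3628800 - 725760 + 40320 = 2943360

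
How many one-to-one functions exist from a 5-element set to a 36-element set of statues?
P(36,5) = 36!/(36-5)! = 45239040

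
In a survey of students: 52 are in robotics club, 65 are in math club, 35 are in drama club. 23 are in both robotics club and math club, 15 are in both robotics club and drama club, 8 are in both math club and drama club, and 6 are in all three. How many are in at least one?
|A∪B∪C| = 52+65+35-23-15-8+6 = 112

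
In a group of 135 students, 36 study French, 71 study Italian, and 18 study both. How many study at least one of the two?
|A∪B| = |A| + |B| - |A∩B| = 36 + 71 - 18 = 89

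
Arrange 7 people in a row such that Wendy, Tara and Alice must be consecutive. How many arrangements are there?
Treat the 3 as one block: (7-3+1)! × 3! = 120 × 6 = 720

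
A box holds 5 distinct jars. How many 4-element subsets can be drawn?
C(5,4) = 5!/(4!×1!) = 5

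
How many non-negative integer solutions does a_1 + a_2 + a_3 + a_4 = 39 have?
C(39+4-1, 4-1) = C(42, 3) = 11480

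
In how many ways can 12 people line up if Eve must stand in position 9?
Fix one position: (12-1)! = 39916800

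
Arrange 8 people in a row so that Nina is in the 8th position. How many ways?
Fix one position: (8-1)! = 5040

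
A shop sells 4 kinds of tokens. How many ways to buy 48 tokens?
C(48+4-1, 4-1) = C(51, 3) = 20825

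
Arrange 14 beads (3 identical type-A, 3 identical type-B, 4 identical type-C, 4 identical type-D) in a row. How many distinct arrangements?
14! / (3! × 3! × 4! × 4!) = 4204200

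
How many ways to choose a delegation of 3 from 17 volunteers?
C(17,3) = 17!/(3!×14!) = 680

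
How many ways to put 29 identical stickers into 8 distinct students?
C(29+8-1, 8-1) = C(36, 7) = 8347680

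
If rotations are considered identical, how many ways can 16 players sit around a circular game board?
Circular: fix one position, arrange the rest. (16-1)! = 1307674368000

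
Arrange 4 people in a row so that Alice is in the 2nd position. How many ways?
Fix one position: (4-1)! = 6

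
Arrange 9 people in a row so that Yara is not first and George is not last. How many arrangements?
By inclusion-exclusion: 9! - 2×(9-1)! + (9-2)! = 362880 - 80640 + 5040 = 287280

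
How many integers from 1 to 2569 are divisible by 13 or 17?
⌊2569/13⌋ + ⌊2569/17⌋ - ⌊2569/221⌋ = 197 + 151 - 11 = 337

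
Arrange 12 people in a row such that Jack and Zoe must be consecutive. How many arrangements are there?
Treat the 2 as one block: (12-2+1)! × 2! = 39916800 × 2 = 79833600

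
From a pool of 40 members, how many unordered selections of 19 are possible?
C(40,19) = 40!/(19!×21!) = 131282408400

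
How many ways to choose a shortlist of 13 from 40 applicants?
C(40,13) = 40!/(13!×27!) = 12033222880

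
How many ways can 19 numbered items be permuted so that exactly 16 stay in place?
Choose the 16 fixed points C(19,16) = 969, derange the rest: !3 = Σ_{j=0}^{3} (-1)^j·3!/j! = 6 - 6 + 3 - 1 = 2. Product = 969 × 2 = 1938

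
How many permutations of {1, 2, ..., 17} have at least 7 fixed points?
Exactly j fixed points: C(17,j)·!(17-j); sum over j ≥ 7 (derangement numbers via !m = (m-1)·(!(m-1) + !(m-2)): !0..!10 = 1, 0, 1, 2, 9, 44, 265, 1854, 14833, 133496, 1334961). Σ_{j=7}^{17} C(17,j)·!(17-j) = C(17,7)·!10 + C(17,8)·!9 + C(17,9)·!8 + C(17,10)·!7 + C(17,11)·!6 + C(17,12)·!5 + C(17,13)·!4 + C(17,14)·!3 + C(17,15)·!2 + C(17,16)·!1 + C(17,17)·!0 = 19448·1334961 + 24310·133496 + 24310·14833 + 19448·1854 + 12376·265 + 6188·44 + 2380·9 + 680·2 + 136·1 + 17·0 + 1·1 = 29607830939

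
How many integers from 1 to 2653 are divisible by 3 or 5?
⌊2653/3⌋ + ⌊2653/5⌋ - ⌊2653/15⌋ = 884 + 530 - 176 = 1238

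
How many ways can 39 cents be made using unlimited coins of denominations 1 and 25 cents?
Coefficient of x^39 in 1/(1-x^1) · 1/(1-x^25). Use j coins of 25 for j = 0..⌊39/25⌋ = 1, the rest in 1s: 1 + 1 = 2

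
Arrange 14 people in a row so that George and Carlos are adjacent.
Treat as block: (14-1)! × 2! = 6227020800 × 2 = 12454041600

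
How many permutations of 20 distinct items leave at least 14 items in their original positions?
Exactly j fixed points: C(20,j)·!(20-j); sum over j ≥ 14 (derangement numbers via !m = (m-1)·(!(m-1) + !(m-2)): !0..!6 = 1, 0, 1, 2, 9, 44, 265). Σ_{j=14}^{20} C(20,j)·!(20-j) = C(20,14)·!6 + C(20,15)·!5 + C(20,16)·!4 + C(20,17)·!3 + C(20,18)·!2 + C(20,19)·!1 + C(20,20)·!0 = 38760·265 + 15504·44 + 4845·9 + 1140·2 + 190·1 + 20·0 + 1·1 = 10999652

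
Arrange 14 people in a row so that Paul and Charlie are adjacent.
Treat as block: (14-1)! × 2! = 6227020800 × 2 = 12454041600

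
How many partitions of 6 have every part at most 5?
Let r_j(i) = number of partitions of i into parts ≤ j, for i = 0..6. r_1(i) = 1 for all i; r_j(i) = r_{j-1}(i) + r_j(i-j). Rows j = 2..5: ≤2: 1 1 2 2 3 3 4; ≤3: 1 1 2 3 4 5 7; ≤4: 1 1 2 3 5 6 9; ≤5: 1 1 2 3 5 7 10. r_5(6) = 10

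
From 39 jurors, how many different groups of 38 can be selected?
C(39,38) = 39!/(38!×1!) = 39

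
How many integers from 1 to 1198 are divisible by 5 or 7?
⌊1198/5⌋ + ⌊1198/7⌋ - ⌊1198/35⌋ = 239 + 171 - 34 = 376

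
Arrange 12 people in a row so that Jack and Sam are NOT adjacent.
Total - adjacent = 12! - (12-1)!×2 = 479001600 - 79833600 = 399168000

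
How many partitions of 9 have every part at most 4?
Let r_j(i) = number of partitions of i into parts ≤ j, for i = 0..9. r_1(i) = 1 for all i; r_j(i) = r_{j-1}(i) + r_j(i-j). Rows j = 2..4: ≤2: 1 1 2 2 3 3 4 4 5 5; ≤3: 1 1 2 3 4 5 7 8 10 12; ≤4: 1 1 2 3 5 6 9 11 15 18. r_4(9) = 18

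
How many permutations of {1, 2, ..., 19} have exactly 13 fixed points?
Choose the 13 fixed points C(19,13) = 27132, derange the rest: !6 = Σ_{j=0}^{6} (-1)^j·6!/j! = 720 - 720 + 360 - 120 + 30 - 6 + 1 = 265. Product = 27132 × 265 = 7189980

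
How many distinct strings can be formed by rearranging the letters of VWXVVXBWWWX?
11! / (3! × 3! × 1! × 4!) = 46200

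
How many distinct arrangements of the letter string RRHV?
4! / (1! × 2! × 1!) = 12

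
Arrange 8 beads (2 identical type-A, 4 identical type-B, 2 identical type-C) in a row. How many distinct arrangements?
8! / (2! × 4! × 2!) = 420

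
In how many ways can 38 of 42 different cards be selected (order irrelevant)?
C(42,38) = 42!/(38!×4!) = 111930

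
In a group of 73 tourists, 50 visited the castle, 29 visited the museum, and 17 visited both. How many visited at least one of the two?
|A∪B| = |A| + |B| - |A∩B| = 50 + 29 - 17 = 62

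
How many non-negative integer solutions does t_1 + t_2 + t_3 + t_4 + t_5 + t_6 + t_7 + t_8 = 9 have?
C(9+8-1, 8-1) = C(16, 7) = 11440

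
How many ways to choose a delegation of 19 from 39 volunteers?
C(39,19) = 39!/(19!×20!) = 68923264410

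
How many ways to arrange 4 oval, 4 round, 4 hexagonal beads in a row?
12! / (4! × 4! × 4!) = 34650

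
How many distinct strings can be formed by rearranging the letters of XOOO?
4! / (1! × 3!) = 4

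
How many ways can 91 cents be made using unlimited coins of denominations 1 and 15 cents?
Coefficient of x^91 in 1/(1-x^1) · 1/(1-x^15). Use j coins of 15 for j = 0..⌊91/15⌋ = 6, the rest in 1s: 6 + 1 = 7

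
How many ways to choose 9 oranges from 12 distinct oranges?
C(12,9) = 12!/(9!×3!) = 220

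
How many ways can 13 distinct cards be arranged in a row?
13! = 6227020800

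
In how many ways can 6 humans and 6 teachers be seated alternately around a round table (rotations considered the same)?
Fix one of the humans: (6-1)! ways for the remaining humans, × 6! ways for the teachers = 120 × 720 = 86400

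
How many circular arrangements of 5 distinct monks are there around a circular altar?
Circular: fix one position, arrange the rest. (5-1)! = 24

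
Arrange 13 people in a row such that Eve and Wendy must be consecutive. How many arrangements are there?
Treat the 2 as one block: (13-2+1)! × 2! = 479001600 × 2 = 958003200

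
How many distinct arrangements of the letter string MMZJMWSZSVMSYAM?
15! / (2! × 1! × 5! × 3! × 1! × 1! × 1! × 1!) = 908107200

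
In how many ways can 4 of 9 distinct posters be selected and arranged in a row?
P(9,4) = 9!/(9-4)! = 3024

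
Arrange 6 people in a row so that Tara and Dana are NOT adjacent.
Total - adjacent = 6! - (6-1)!×2 = 720 - 240 = 480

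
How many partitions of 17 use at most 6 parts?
By conjugation, equals partitions of 17 into parts ≤ 6. Let r_j(i) = number of partitions of i into parts ≤ j, for i = 0..17. r_1(i) = 1 for all i; r_j(i) = r_{j-1}(i) + r_j(i-j). Rows j = 2..6: ≤2: 1 1 2 2 3 3 4 4 5 5 6 6 7 7 8 8 9 9; ≤3: 1 1 2 3 4 5 7 8 10 12 14 16 19 21 24 27 30 33; ≤4: 1 1 2 3 5 6 9 11 15 18 23 27 34 39 47 54 64 72; ≤5: 1 1 2 3 5 7 10 13 18 23 30 37 47 57 70 84 101 119; ≤6: 1 1 2 3 5 7 11 14 20 26 35 44 58 71 90 110 136 163. r_6(17) = 163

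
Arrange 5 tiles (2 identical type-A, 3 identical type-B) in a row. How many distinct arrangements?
5! / (2! × 3!) = 10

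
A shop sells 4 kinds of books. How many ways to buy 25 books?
C(25+4-1, 4-1) = C(28, 3) = 3276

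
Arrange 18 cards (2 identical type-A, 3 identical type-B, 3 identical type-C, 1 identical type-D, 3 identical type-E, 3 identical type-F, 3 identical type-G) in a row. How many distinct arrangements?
18! / (2! × 3! × 3! × 1! × 3! × 3! × 3!) = 411675264000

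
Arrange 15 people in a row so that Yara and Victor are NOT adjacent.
Total - adjacent = 15! - (15-1)!×2 = 1307674368000 - 174356582400 = 1133317785600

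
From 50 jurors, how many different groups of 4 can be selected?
C(50,4) = 50!/(4!×46!) = 230300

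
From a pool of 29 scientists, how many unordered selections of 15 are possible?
C(29,15) = 29!/(15!×14!) = 77558760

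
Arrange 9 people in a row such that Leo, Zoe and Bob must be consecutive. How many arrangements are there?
Treat the 3 as one block: (9-3+1)! × 3! = 5040 × 6 = 30240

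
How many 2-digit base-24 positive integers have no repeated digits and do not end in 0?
Last digit: 23 nonzero choices. First digit: 22 (nonzero, ≠last). Middle 0: P(22,0) = 1. Total = 506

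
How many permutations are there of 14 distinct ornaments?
14! = 87178291200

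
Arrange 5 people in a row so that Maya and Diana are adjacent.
Treat as block: (5-1)! × 2! = 24 × 2 = 48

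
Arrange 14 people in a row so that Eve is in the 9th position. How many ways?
Fix one position: (14-1)! = 6227020800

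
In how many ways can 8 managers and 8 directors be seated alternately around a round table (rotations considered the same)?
Fix one of the managers: (8-1)! ways for the remaining managers, × 8! ways for the directors = 5040 × 40320 = 203212800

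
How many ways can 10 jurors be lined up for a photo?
10! = 3628800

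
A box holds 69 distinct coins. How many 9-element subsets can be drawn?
C(69,9) = 69!/(9!×60!) = 56672074888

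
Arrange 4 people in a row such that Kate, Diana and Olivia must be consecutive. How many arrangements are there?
Treat the 3 as one block: (4-3+1)! × 3! = 2 × 6 = 12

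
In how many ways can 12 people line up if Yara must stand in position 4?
Fix one position: (12-1)! = 39916800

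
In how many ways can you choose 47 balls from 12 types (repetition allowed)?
C(47+12-1, 12-1) = C(58, 11) = 227692286640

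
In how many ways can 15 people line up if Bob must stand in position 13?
Fix one position: (15-1)! = 87178291200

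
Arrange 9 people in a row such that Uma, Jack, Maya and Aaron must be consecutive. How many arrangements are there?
Treat the 4 as one block: (9-4+1)! × 4! = 720 × 24 = 17280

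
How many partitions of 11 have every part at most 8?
Let r_j(i) = number of partitions of i into parts ≤ j, for i = 0..11. r_1(i) = 1 for all i; r_j(i) = r_{j-1}(i) + r_j(i-j). Rows j = 2..8: ≤2: 1 1 2 2 3 3 4 4 5 5 6 6; ≤3: 1 1 2 3 4 5 7 8 10 12 14 16; ≤4: 1 1 2 3 5 6 9 11 15 18 23 27; ≤5: 1 1 2 3 5 7 10 13 18 23 30 37; ≤6: 1 1 2 3 5 7 11 14 20 26 35 44; ≤7: 1 1 2 3 5 7 11 15 21 28 38 49; ≤8: 1 1 2 3 5 7 11 15 22 29 40 52. r_8(11) = 52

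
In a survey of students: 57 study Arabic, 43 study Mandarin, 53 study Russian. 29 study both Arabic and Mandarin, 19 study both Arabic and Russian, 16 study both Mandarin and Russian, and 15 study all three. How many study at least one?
|A∪B∪C| = 57+43+53-29-19-16+15 = 104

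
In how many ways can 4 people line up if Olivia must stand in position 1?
Fix one position: (4-1)! = 6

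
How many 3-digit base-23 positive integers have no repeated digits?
First digit: 22 choices (nonzero). Then descending: 22 × 22 × 21 = 10164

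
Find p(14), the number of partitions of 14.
Pentagonal recurrence p(n) = p(n-1) + p(n-2) - p(n-5) - p(n-7) + p(n-12) + p(n-15) - ... gives p(0..13) = 1, 1, 2, 3, 5, 7, 11, 15, 22, 30, 42, 56, 77, 101. p(14) = p(13) + p(12) - p(9) - p(7) + p(2) = 101 + 77 - 30 - 15 + 2 = 135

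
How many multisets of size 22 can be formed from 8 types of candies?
C(22+8-1, 8-1) = C(29, 7) = 1560780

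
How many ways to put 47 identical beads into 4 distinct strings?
C(47+4-1, 4-1) = C(50, 3) = 19600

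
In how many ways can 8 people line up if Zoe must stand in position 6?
Fix one position: (8-1)! = 5040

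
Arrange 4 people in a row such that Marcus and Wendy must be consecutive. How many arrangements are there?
Treat the 2 as one block: (4-2+1)! × 2! = 6 × 2 = 12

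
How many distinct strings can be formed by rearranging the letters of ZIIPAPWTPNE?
11! / (1! × 1! × 3! × 1! × 2! × 1! × 1! × 1!) = 3326400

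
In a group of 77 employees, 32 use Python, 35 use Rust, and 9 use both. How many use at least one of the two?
|A∪B| = |A| + |B| - |A∩B| = 32 + 35 - 9 = 58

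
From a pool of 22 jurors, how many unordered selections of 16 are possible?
C(22,16) = 22!/(16!×6!) = 74613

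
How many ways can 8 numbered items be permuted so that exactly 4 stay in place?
Choose the 4 fixed points C(8,4) = 70, derange the rest: !4 = Σ_{j=0}^{4} (-1)^j·4!/j! = 24 - 24 + 12 - 4 + 1 = 9. Product = 70 × 9 = 630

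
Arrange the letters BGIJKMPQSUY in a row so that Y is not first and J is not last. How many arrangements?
By inclusion-exclusion: 11! - 2×(11-1)! + (11-2)! = 39916800 - 7257600 + 362880 = 33022080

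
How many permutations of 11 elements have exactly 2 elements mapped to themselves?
Choose the 2 fixed points C(11,2) = 55, derange the rest: !9 = Σ_{j=0}^{9} (-1)^j·9!/j! = 362880 - 362880 + 181440 - 60480 + 15120 - 3024 + 504 - 72 + 9 - 1 = 133496. Product = 55 × 133496 = 7342280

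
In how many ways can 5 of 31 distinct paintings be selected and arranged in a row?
P(31,5) = 31!/(31-5)! = 20389320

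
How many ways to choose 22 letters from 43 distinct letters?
C(43,22) = 43!/(22!×21!) = 1052049481860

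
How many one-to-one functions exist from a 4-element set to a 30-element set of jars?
P(30,4) = 30!/(30-4)! = 657720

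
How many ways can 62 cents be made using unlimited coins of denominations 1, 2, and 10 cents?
Coefficient of x^62 in 1/(1-x^1) · 1/(1-x^2) · 1/(1-x^10). Case on j = number of 10-cent coins (j = 0..6); remainder r = 62 - 10j is made from {1,2} in ⌊r/2⌋+1 ways. r = 62, 52, 42, 32, 22, 12, 2 → 32 + 27 + 22 + 17 + 12 + 7 + 2 = 119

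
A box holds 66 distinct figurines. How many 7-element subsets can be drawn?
C(66,7) = 66!/(7!×59!) = 778789440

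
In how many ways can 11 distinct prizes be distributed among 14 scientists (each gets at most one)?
P(14,11) = 14!/(14-11)! = 14529715200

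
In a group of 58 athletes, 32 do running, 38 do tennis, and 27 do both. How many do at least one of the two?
|A∪B| = |A| + |B| - |A∩B| = 32 + 38 - 27 = 43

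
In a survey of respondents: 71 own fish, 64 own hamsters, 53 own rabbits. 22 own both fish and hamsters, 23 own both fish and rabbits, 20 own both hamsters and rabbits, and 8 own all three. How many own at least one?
|A∪B∪C| = 71+64+53-22-23-20+8 = 131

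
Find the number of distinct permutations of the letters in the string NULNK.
5! / (2! × 1! × 1! × 1!) = 60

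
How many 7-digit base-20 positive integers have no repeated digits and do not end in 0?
Last digit: 19 nonzero choices. First digit: 18 (nonzero, ≠last). Middle 5: P(18,5) = 1028160. Total = 351630720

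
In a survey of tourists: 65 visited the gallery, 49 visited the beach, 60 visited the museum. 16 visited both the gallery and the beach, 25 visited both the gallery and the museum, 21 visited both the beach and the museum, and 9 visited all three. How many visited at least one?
|A∪B∪C| = 65+49+60-16-25-21+9 = 121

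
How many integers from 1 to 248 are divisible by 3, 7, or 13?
⌊248/3⌋+⌊248/7⌋+⌊248/13⌋ - ⌊248/21⌋-⌊248/39⌋-⌊248/91⌋ + ⌊248/273⌋ = 82+35+19 - 11-6-2 + 0 = 117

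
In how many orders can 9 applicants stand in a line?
9! = 362880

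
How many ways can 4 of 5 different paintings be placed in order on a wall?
P(5,4) = 5!/(5-4)! = 120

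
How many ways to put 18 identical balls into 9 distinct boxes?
C(18+9-1, 9-1) = C(26, 8) = 1562275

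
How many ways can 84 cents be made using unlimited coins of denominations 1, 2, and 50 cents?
Coefficient of x^84 in 1/(1-x^1) · 1/(1-x^2) · 1/(1-x^50). Case on j = number of 50-cent coins (j = 0..1); remainder r = 84 - 50j is made from {1,2} in ⌊r/2⌋+1 ways. r = 84, 34 → 43 + 18 = 61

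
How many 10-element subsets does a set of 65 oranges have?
C(65,10) = 65!/(10!×55!) = 179013799328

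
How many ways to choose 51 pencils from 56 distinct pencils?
C(56,51) = 56!/(51!×5!) = 3819816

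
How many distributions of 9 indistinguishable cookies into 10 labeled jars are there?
C(9+10-1, 10-1) = C(18, 9) = 48620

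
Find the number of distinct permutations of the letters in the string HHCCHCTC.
8! / (3! × 1! × 4!) = 280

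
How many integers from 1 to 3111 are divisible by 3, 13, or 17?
⌊3111/3⌋+⌊3111/13⌋+⌊3111/17⌋ - ⌊3111/39⌋-⌊3111/51⌋-⌊3111/221⌋ + ⌊3111/663⌋ = 1037+239+183 - 79-61-14 + 4 = 1309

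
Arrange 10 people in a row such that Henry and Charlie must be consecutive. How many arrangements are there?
Treat the 2 as one block: (10-2+1)! × 2! = 362880 × 2 = 725760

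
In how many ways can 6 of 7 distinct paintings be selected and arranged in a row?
P(7,6) = 7!/(7-6)! = 5040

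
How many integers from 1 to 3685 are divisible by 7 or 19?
⌊3685/7⌋ + ⌊3685/19⌋ - ⌊3685/133⌋ = 526 + 193 - 27 = 692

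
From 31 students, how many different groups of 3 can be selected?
C(31,3) = 31!/(3!×28!) = 4495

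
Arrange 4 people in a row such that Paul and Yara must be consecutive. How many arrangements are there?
Treat the 2 as one block: (4-2+1)! × 2! = 6 × 2 = 12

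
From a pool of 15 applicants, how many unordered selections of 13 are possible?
C(15,13) = 15!/(13!×2!) = 105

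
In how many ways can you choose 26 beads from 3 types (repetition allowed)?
C(26+3-1, 3-1) = C(28, 2) = 378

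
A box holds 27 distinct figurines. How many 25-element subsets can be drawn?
C(27,25) = 27!/(25!×2!) = 351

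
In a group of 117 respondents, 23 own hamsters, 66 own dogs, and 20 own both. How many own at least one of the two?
|A∪B| = |A| + |B| - |A∩B| = 23 + 66 - 20 = 69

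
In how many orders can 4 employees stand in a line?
4! = 24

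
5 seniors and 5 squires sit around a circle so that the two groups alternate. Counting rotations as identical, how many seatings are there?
Fix one of the seniors: (5-1)! ways for the remaining seniors, × 5! ways for the squires = 24 × 120 = 2880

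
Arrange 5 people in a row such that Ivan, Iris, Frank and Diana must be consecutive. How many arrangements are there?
Treat the 4 as one block: (5-4+1)! × 4! = 2 × 24 = 48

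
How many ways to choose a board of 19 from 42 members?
C(42,19) = 42!/(19!×23!) = 446775310800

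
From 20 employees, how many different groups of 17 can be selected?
C(20,17) = 20!/(17!×3!) = 1140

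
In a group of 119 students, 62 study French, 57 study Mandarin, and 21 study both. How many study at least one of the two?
|A∪B| = |A| + |B| - |A∩B| = 62 + 57 - 21 = 98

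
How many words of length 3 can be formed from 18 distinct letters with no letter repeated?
P(18,3) = 18!/(18-3)! = 4896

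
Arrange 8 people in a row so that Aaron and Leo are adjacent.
Treat as block: (8-1)! × 2! = 5040 × 2 = 10080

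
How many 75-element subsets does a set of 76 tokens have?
C(76,75) = 76!/(75!×1!) = 76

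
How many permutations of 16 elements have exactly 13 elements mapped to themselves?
Choose the 13 fixed points C(16,13) = 560, derange the rest: !3 = Σ_{j=0}^{3} (-1)^j·3!/j! = 6 - 6 + 3 - 1 = 2. Product = 560 × 2 = 1120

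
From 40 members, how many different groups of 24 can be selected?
C(40,24) = 40!/(24!×16!) = 62852101650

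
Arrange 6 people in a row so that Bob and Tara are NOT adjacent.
Total - adjacent = 6! - (6-1)!×2 = 720 - 240 = 480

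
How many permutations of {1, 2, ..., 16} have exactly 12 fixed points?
Choose the 12 fixed points C(16,12) = 1820, derange the rest: !4 = Σ_{j=0}^{4} (-1)^j·4!/j! = 24 - 24 + 12 - 4 + 1 = 9. Product = 1820 × 9 = 16380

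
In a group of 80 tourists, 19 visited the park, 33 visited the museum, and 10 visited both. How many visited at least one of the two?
|A∪B| = |A| + |B| - |A∩B| = 19 + 33 - 10 = 42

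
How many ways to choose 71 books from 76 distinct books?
C(76,71) = 76!/(71!×5!) = 18474840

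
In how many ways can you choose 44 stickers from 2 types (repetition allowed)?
C(44+2-1, 2-1) = C(45, 1) = 45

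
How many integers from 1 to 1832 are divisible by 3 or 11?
⌊1832/3⌋ + ⌊1832/11⌋ - ⌊1832/33⌋ = 610 + 166 - 55 = 721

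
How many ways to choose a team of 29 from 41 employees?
C(41,29) = 41!/(29!×12!) = 7898654920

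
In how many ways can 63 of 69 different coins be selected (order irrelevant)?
C(69,63) = 69!/(63!×6!) = 119877472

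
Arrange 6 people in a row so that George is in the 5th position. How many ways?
Fix one position: (6-1)! = 120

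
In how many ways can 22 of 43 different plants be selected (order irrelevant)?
C(43,22) = 43!/(22!×21!) = 1052049481860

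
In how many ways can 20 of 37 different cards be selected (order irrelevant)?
C(37,20) = 37!/(20!×17!) = 15905368710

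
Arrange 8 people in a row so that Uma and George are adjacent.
Treat as block: (8-1)! × 2! = 5040 × 2 = 10080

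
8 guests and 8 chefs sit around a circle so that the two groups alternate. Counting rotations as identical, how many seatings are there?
Fix one of the guests: (8-1)! ways for the remaining guests, × 8! ways for the chefs = 5040 × 40320 = 203212800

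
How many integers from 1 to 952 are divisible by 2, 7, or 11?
⌊952/2⌋+⌊952/7⌋+⌊952/11⌋ - ⌊952/14⌋-⌊952/22⌋-⌊952/77⌋ + ⌊952/154⌋ = 476+136+86 - 68-43-12 + 6 = 581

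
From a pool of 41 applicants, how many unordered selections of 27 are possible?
C(41,27) = 41!/(27!×14!) = 35240152720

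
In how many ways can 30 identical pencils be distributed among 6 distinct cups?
C(30+6-1, 6-1) = C(35, 5) = 324632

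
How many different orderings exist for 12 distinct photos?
12! = 479001600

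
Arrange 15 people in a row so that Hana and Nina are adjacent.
Treat as block: (15-1)! × 2! = 87178291200 × 2 = 174356582400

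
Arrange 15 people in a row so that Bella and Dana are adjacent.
Treat as block: (15-1)! × 2! = 87178291200 × 2 = 174356582400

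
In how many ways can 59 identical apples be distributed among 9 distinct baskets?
C(59+9-1, 9-1) = C(67, 8) = 6522361560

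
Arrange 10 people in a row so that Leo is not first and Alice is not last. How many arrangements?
By inclusion-exclusion: 10! - 2×(10-1)! + (10-2)! = 3628800 - 725760 + 40320 = 2943360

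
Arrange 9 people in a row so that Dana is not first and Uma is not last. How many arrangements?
By inclusion-exclusion: 9! - 2×(9-1)! + (9-2)! = 362880 - 80640 + 5040 = 287280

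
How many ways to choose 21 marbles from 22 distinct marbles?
C(22,21) = 22!/(21!×1!) = 22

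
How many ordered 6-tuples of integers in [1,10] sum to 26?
Coefficient of x^26 in (x + x² + ... + x^10)^6. By inclusion-exclusion on dice exceeding 10: Σ_j (-1)^j C(6,j)·C(26-1-10j, 5) = C(6,0)·C(25,5) - C(6,1)·C(15,5) + C(6,2)·C(5,5) = 1·53130 - 6·3003 + 15·1 = 35127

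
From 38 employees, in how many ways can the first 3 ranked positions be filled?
P(38,3) = 38!/(38-3)! = 50616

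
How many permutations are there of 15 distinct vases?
15! = 1307674368000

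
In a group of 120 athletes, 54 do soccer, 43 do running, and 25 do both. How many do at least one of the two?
|A∪B| = |A| + |B| - |A∩B| = 54 + 43 - 25 = 72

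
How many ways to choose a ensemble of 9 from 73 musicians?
C(73,9) = 73!/(9!×64!) = 97082021465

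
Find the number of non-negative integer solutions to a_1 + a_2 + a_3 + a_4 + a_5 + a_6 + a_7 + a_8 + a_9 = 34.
C(34+9-1, 9-1) = C(42, 8) = 118030185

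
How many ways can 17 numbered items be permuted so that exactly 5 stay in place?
Choose the 5 fixed points C(17,5) = 6188, derange the rest: !12 = Σ_{j=0}^{12} (-1)^j·12!/j! = 479001600 - 479001600 + 239500800 - 79833600 + 19958400 - 3991680 + 665280 - 95040 + 11880 - 1320 + 132 - 12 + 1 = 176214841. Product = 6188 × 176214841 = 1090417436108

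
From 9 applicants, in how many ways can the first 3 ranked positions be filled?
P(9,3) = 9!/(9-3)! = 504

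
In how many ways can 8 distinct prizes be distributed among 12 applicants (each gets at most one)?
P(12,8) = 12!/(12-8)! = 19958400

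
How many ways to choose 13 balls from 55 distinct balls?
C(55,13) = 55!/(13!×42!) = 1451182990950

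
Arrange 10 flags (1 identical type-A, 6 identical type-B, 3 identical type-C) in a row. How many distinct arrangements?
10! / (1! × 6! × 3!) = 840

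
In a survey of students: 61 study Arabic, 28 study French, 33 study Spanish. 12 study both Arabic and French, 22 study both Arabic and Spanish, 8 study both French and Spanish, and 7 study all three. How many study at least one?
|A∪B∪C| = 61+28+33-12-22-8+7 = 87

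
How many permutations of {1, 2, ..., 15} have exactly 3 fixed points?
Choose the 3 fixed points C(15,3) = 455, derange the rest: !12 = Σ_{j=0}^{12} (-1)^j·12!/j! = 479001600 - 479001600 + 239500800 - 79833600 + 19958400 - 3991680 + 665280 - 95040 + 11880 - 1320 + 132 - 12 + 1 = 176214841. Product = 455 × 176214841 = 80177752655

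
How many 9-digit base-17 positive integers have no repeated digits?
First digit: 16 choices (nonzero). Then descending: 16 × 16 × 15 × 14 × 13 × 12 × 11 × 10 × 9 = 8302694400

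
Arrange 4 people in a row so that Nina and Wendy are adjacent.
Treat as block: (4-1)! × 2! = 6 × 2 = 12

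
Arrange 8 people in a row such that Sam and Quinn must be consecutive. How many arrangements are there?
Treat the 2 as one block: (8-2+1)! × 2! = 5040 × 2 = 10080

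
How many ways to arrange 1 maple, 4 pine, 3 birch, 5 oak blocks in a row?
13! / (1! × 4! × 3! × 5!) = 360360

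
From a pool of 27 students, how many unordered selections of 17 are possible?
C(27,17) = 27!/(17!×10!) = 8436285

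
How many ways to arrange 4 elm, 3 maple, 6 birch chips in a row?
13! / (4! × 3! × 6!) = 60060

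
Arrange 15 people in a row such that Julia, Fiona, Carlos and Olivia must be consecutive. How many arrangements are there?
Treat the 4 as one block: (15-4+1)! × 4! = 479001600 × 24 = 11496038400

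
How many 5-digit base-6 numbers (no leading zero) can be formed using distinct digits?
First digit: 5 choices (nonzero). Then descending: 5 × 5 × 4 × 3 × 2 = 600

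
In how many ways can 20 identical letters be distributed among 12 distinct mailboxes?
C(20+12-1, 12-1) = C(31, 11) = 84672315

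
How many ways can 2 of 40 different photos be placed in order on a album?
P(40,2) = 40!/(40-2)! = 1560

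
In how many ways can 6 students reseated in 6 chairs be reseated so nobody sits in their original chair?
!6 = Σ_{j=0}^{6} (-1)^j·6!/j! = 720 - 720 + 360 - 120 + 30 - 6 + 1 = 265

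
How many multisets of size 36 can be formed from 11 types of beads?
C(36+11-1, 11-1) = C(46, 10) = 4076350421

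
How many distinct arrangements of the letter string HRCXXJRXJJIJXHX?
15! / (5! × 2! × 1! × 1! × 2! × 4!) = 113513400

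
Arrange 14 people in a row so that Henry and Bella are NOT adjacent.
Total - adjacent = 14! - (14-1)!×2 = 87178291200 - 12454041600 = 74724249600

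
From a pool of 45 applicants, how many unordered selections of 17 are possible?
C(45,17) = 45!/(17!×28!) = 1103068603890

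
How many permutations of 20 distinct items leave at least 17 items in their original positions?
Exactly j fixed points: C(20,j)·!(20-j); sum over j ≥ 17 (derangement numbers via !m = (m-1)·(!(m-1) + !(m-2)): !0..!3 = 1, 0, 1, 2). Σ_{j=17}^{20} C(20,j)·!(20-j) = C(20,17)·!3 + C(20,18)·!2 + C(20,19)·!1 + C(20,20)·!0 = 1140·2 + 190·1 + 20·0 + 1·1 = 2471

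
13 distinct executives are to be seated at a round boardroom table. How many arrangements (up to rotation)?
Circular: fix one position, arrange the rest. (13-1)! = 479001600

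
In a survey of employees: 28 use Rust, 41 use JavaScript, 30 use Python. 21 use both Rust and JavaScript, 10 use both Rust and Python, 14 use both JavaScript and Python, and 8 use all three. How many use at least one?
|A∪B∪C| = 28+41+30-21-10-14+8 = 62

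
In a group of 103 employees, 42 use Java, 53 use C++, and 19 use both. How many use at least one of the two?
|A∪B| = |A| + |B| - |A∩B| = 42 + 53 - 19 = 76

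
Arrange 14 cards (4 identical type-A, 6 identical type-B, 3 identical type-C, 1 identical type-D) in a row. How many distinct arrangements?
14! / (4! × 6! × 3! × 1!) = 840840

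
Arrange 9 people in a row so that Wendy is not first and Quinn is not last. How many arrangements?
By inclusion-exclusion: 9! - 2×(9-1)! + (9-2)! = 362880 - 80640 + 5040 = 287280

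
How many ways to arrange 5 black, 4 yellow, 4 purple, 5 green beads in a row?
18! / (5! × 4! × 4! × 5!) = 771891120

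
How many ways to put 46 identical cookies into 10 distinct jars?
C(46+10-1, 10-1) = C(55, 9) = 6358402050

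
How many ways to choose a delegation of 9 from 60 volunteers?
C(60,9) = 60!/(9!×51!) = 14783142660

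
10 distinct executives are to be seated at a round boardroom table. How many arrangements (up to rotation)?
Circular: fix one position, arrange the rest. (10-1)! = 362880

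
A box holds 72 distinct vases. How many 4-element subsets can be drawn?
C(72,4) = 72!/(4!×68!) = 1028790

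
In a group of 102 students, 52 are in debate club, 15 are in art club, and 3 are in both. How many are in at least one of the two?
|A∪B| = |A| + |B| - |A∩B| = 52 + 15 - 3 = 64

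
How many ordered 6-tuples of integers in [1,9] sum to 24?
Coefficient of x^24 in (x + x² + ... + x^9)^6. By inclusion-exclusion on dice exceeding 9: Σ_j (-1)^j C(6,j)·C(24-1-9j, 5) = C(6,0)·C(23,5) - C(6,1)·C(14,5) + C(6,2)·C(5,5) = 1·33649 - 6·2002 + 15·1 = 21652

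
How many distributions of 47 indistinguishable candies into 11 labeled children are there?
C(47+11-1, 11-1) = C(57, 10) = 43183019880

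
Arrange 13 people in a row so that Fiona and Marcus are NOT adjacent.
Total - adjacent = 13! - (13-1)!×2 = 6227020800 - 958003200 = 5269017600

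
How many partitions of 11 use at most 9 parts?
By conjugation, equals partitions of 11 into parts ≤ 9. Let r_j(i) = number of partitions of i into parts ≤ j, for i = 0..11. r_1(i) = 1 for all i; r_j(i) = r_{j-1}(i) + r_j(i-j). Rows j = 2..9: ≤2: 1 1 2 2 3 3 4 4 5 5 6 6; ≤3: 1 1 2 3 4 5 7 8 10 12 14 16; ≤4: 1 1 2 3 5 6 9 11 15 18 23 27; ≤5: 1 1 2 3 5 7 10 13 18 23 30 37; ≤6: 1 1 2 3 5 7 11 14 20 26 35 44; ≤7: 1 1 2 3 5 7 11 15 21 28 38 49; ≤8: 1 1 2 3 5 7 11 15 22 29 40 52; ≤9: 1 1 2 3 5 7 11 15 22 30 41 54. r_9(11) = 54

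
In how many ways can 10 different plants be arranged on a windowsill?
10! = 3628800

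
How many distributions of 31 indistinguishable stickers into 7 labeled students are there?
C(31+7-1, 7-1) = C(37, 6) = 2324784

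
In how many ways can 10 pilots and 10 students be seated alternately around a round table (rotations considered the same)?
Fix one of the pilots: (10-1)! ways for the remaining pilots, × 10! ways for the students = 362880 × 3628800 = 1316818944000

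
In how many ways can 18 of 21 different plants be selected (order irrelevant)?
C(21,18) = 21!/(18!×3!) = 1330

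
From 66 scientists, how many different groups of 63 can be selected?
C(66,63) = 66!/(63!×3!) = 45760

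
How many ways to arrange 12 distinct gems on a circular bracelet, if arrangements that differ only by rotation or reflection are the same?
(12-1)!/2 = 39916800/2 = 19958400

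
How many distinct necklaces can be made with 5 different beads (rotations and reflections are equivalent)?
(5-1)!/2 = 24/2 = 12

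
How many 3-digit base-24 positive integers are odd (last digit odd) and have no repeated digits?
Last∈{1,3,5,7,9,11,13,15,17,19,21,23}. Last=0: 0. Last nonzero: 12×22×P(22,1) = 5808. Total = 5808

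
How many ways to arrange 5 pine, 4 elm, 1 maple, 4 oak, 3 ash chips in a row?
17! / (5! × 4! × 1! × 4! × 3!) = 857656800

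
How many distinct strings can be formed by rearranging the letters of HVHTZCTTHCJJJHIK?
16! / (2! × 1! × 1! × 4! × 1! × 3! × 1! × 3!) = 12108096000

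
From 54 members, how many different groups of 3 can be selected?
C(54,3) = 54!/(3!×51!) = 24804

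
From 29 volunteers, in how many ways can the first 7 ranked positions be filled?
P(29,7) = 29!/(29-7)! = 7866331200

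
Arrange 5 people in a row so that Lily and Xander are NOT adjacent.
Total - adjacent = 5! - (5-1)!×2 = 120 - 48 = 72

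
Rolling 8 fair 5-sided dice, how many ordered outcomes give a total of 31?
Coefficient of x^31 in (x + x² + ... + x^5)^8. By inclusion-exclusion on dice exceeding 5: Σ_j (-1)^j C(8,j)·C(31-1-5j, 7) = C(8,0)·C(30,7) - C(8,1)·C(25,7) + C(8,2)·C(20,7) - C(8,3)·C(15,7) + C(8,4)·C(10,7) = 1·2035800 - 8·480700 + 28·77520 - 56·6435 + 70·120 = 8800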